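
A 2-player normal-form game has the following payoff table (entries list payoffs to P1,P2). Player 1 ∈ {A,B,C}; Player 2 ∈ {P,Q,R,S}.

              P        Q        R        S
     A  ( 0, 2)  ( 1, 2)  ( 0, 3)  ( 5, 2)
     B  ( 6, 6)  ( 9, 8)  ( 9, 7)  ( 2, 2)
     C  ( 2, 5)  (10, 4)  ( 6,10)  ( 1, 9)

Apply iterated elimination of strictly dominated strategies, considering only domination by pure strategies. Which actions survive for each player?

Remaining: P1:{B,C} P2:{Q,R}

P2 drop P (R beats it: A:3>2 B:7>6 C:10>5)
P2 drop S (R beats it: A:3>2 B:7>2 C:10>9)
P1 drop A (B beats it: Q:9>1 R:9>0)
P1→{B,C} P2→{Q,R}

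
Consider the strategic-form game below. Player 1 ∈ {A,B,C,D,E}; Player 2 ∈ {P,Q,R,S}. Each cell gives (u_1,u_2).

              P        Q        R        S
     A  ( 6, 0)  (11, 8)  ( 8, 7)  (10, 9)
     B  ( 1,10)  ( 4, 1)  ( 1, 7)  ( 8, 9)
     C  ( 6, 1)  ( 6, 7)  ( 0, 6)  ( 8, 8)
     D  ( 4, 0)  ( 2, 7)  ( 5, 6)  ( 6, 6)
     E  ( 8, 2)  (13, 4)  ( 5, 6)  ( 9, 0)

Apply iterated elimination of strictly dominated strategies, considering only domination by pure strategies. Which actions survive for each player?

IESDS → P1:{A,E} P2:{Q,R,S}

P1 drop B (A beats it: P:6>1 Q:11>4 R:8>1 S:10>8)
P1 drop C (E beats it: P:8>6 Q:13>6 R:5>0 S:9>8)
P1 drop D (A beats it: P:6>4 Q:11>2 R:8>5 S:10>6)
P2 drop P (Q beats it: A:8>0 E:4>2)
P1→{A,E} P2→{Q,R,S}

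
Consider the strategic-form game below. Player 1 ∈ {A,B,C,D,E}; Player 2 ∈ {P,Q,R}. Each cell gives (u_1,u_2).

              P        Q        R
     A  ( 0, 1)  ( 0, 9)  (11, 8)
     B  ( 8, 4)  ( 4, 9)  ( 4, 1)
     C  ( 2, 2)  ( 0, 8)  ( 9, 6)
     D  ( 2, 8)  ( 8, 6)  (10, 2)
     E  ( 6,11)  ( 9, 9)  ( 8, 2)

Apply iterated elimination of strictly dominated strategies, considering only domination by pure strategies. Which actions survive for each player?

Remaining: P1:{B,E} P2:{P,Q}

P2 drop R (Q beats it: A:9>8 B:9>1 C:8>6 D:6>2 E:9>2)
P1 drop A (B beats it: P:8>0 Q:4>0)
P1 drop C (B beats it: P:8>2 Q:4>0)
P1 drop D (E beats it: P:6>2 Q:9>8)
P1→{B,E} P2→{P,Q}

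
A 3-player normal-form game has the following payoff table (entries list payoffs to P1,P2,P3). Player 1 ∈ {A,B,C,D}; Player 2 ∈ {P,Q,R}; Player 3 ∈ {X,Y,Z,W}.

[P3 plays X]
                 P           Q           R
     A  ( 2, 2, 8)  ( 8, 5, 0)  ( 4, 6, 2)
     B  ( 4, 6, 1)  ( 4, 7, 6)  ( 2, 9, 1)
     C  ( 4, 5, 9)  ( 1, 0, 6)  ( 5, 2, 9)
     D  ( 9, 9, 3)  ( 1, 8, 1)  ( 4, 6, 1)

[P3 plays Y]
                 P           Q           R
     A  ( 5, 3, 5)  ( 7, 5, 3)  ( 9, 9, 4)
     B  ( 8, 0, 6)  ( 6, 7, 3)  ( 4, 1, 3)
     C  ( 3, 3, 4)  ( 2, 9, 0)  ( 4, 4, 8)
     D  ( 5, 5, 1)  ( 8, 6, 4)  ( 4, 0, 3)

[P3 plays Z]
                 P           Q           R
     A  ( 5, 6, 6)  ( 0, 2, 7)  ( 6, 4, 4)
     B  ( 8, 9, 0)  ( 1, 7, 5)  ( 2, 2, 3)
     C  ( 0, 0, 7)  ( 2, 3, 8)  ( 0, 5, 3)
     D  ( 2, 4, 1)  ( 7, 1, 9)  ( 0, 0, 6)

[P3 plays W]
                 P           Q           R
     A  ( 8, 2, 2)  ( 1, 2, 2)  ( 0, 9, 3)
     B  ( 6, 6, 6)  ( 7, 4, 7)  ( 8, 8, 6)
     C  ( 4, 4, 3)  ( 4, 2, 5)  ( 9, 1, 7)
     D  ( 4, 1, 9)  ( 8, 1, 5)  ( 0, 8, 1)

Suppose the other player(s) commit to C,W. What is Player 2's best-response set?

u_2(P vs C,W) = 4
u_2(Q vs C,W) = 2
u_2(R vs C,W) = 1
max payoff 4 at {P}

P2 best: {P}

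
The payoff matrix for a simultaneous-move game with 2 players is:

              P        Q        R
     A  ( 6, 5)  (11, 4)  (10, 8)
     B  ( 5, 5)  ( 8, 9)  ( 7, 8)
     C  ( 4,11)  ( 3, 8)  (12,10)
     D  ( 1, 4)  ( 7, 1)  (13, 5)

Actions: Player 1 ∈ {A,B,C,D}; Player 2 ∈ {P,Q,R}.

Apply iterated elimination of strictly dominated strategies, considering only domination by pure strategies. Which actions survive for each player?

P1 drop B (A beats it: P:6>5 Q:11>8 R:10>7)
P2 drop Q (P beats it: A:5>4 C:11>8 D:4>1)
P1→{A,C,D} P2→{P,R}

IESDS → P1:{A,C,D} P2:{P,R}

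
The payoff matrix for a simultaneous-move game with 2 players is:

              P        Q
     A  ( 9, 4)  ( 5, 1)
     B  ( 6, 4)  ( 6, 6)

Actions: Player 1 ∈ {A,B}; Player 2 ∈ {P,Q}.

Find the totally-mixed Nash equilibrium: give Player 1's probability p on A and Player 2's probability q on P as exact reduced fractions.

P1 indiff ⇒ q·9+(1-q)·5 = q·6+(1-q)·6 ⇒ q(3) = (1-q)(1) ⇒ q = 1/4
P2 indiff ⇒ p·4+(1-p)·4 = p·1+(1-p)·6 ⇒ p(3) = (1-p)(2) ⇒ p = 2/5

(p,q) = (2/5, 1/4)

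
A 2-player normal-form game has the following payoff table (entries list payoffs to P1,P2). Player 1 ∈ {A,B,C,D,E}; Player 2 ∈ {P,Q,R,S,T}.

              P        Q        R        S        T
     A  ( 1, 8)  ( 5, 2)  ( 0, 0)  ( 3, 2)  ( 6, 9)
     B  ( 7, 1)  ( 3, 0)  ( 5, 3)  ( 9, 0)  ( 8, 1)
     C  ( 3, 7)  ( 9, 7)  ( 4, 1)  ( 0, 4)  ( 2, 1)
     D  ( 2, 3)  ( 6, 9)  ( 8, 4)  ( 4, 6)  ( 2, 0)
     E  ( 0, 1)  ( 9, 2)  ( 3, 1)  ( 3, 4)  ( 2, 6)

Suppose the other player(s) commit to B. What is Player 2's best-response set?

BR_2 = {R}

u_2(P vs B) = 1
u_2(Q vs B) = 0
u_2(R vs B) = 3
u_2(S vs B) = 0
u_2(T vs B) = 1
max payoff 3 at {R}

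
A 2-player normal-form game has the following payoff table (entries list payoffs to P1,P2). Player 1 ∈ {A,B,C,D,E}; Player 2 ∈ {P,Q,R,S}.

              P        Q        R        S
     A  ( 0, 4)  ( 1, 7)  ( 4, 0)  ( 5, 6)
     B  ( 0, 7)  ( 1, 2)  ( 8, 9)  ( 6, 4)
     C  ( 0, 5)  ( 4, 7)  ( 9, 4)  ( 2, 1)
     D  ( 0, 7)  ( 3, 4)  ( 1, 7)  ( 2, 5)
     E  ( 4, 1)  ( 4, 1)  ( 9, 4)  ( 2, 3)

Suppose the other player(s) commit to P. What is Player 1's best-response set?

argmax u_1 = {E}

u_1(A vs P) = 0
u_1(B vs P) = 0
u_1(C vs P) = 0
u_1(D vs P) = 0
u_1(E vs P) = 4
max payoff 4 at {E}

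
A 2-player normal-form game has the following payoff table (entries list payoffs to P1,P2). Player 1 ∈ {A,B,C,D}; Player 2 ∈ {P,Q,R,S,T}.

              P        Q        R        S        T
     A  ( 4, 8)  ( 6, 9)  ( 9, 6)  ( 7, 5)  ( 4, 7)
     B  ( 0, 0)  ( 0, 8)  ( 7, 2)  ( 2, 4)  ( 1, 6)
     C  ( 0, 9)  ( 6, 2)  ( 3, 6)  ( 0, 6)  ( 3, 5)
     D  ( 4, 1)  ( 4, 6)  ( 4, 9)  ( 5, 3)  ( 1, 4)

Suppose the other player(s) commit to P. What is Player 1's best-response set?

argmax u_1 = {A,D}

u_1(A vs P) = 4
u_1(B vs P) = 0
u_1(C vs P) = 0
u_1(D vs P) = 4
max payoff 4 at {A,D}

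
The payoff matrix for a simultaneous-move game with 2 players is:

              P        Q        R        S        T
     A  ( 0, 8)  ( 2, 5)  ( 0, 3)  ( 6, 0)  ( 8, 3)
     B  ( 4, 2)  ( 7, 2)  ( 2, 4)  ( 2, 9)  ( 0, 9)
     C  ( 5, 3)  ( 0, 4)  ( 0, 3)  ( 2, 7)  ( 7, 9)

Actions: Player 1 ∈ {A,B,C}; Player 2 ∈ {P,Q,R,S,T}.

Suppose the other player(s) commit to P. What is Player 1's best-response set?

u_1(A vs P) = 0
u_1(B vs P) = 4
u_1(C vs P) = 5
max payoff 5 at {C}

BR_1 = {C}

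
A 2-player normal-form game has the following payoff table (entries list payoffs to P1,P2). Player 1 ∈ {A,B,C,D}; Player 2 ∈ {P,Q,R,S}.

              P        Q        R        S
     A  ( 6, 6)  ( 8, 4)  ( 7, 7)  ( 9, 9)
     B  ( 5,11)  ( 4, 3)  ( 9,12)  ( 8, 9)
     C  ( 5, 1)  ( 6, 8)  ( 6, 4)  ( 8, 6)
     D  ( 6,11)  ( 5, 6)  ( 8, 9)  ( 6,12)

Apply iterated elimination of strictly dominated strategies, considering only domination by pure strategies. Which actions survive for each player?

IESDS → P1:{A,B,D} P2:{P,R,S}

P1 drop C (A beats it: P:6>5 Q:8>6 R:7>6 S:9>8)
P2 drop Q (P beats it: A:6>4 B:11>3 D:11>6)
P1→{A,B,D} P2→{P,R,S}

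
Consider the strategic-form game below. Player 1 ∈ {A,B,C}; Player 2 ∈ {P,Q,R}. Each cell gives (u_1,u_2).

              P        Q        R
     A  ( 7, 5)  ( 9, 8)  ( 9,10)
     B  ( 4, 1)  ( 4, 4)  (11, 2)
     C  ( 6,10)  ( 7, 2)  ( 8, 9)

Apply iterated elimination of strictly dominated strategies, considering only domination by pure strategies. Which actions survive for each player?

P1 drop C (A beats it: P:7>6 Q:9>7 R:9>8)
P2 drop P (Q beats it: A:8>5 B:4>1)
P1→{A,B} P2→{Q,R}

Survivors P1:{A,B} P2:{Q,R}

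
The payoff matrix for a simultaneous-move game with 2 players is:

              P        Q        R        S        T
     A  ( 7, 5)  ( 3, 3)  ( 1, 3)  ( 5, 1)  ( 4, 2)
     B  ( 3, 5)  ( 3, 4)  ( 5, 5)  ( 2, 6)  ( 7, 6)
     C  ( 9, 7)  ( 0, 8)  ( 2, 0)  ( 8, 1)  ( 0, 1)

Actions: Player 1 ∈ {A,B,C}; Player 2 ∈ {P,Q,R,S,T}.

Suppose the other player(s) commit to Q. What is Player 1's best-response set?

u_1(A vs Q) = 3
u_1(B vs Q) = 3
u_1(C vs Q) = 0
max payoff 3 at {A,B}

P1 best: {A,B}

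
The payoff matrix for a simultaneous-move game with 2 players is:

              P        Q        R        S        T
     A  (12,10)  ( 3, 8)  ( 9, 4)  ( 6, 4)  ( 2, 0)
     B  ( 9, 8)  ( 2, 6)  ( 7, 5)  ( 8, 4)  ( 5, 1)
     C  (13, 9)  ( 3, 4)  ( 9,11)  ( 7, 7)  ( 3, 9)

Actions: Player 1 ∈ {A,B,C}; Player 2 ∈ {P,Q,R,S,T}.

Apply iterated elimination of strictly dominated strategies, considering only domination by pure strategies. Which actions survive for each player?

P2 drop Q (P beats it: A:10>8 B:8>6 C:9>4)
P2 drop S (P beats it: A:10>4 B:8>4 C:9>7)
P2 drop T (R beats it: A:4>0 B:5>1 C:11>9)
P1 drop B (A beats it: P:12>9 R:9>7)
P1→{A,C} P2→{P,R}

IESDS → P1:{A,C} P2:{P,R}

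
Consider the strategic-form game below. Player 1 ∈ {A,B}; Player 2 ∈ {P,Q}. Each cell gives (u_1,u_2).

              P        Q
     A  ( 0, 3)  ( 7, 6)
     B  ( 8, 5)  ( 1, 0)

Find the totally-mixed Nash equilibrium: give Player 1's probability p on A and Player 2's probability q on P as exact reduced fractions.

p=5/8, q=3/7

P1 indiff ⇒ q·0+(1-q)·7 = q·8+(1-q)·1 ⇒ q(-8) = (1-q)(-6) ⇒ q = 3/7
P2 indiff ⇒ p·3+(1-p)·5 = p·6+(1-p)·0 ⇒ p(-3) = (1-p)(-5) ⇒ p = 5/8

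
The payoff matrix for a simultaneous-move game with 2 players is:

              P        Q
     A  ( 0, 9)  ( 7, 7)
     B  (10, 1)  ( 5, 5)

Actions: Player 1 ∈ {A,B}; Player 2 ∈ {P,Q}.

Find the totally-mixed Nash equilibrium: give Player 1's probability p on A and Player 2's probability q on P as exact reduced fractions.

P1 indiff ⇒ q·0+(1-q)·7 = q·10+(1-q)·5 ⇒ q(-10) = (1-q)(-2) ⇒ q = 1/6
P2 indiff ⇒ p·9+(1-p)·1 = p·7+(1-p)·5 ⇒ p(2) = (1-p)(4) ⇒ p = 2/3

P1 mixes 2/3 on A; P2 mixes 1/6 on P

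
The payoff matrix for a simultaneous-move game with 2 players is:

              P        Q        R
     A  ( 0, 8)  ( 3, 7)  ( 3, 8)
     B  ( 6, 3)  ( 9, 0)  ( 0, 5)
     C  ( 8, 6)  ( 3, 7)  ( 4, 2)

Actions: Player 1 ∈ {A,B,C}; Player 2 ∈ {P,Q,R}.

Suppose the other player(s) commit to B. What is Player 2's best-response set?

u_2(P vs B) = 3
u_2(Q vs B) = 0
u_2(R vs B) = 5
max payoff 5 at {R}

BR_2 = {R}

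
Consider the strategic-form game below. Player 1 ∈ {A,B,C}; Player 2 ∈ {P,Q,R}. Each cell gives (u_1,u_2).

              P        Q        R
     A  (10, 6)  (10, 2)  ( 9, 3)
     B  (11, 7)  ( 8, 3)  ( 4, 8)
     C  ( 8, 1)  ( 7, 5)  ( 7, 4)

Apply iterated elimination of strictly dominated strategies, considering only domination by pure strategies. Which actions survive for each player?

P1 drop C (A beats it: P:10>8 Q:10>7 R:9>7)
P2 drop Q (P beats it: A:6>2 B:7>3)
P1→{A,B} P2→{P,R}

Remaining: P1:{A,B} P2:{P,R}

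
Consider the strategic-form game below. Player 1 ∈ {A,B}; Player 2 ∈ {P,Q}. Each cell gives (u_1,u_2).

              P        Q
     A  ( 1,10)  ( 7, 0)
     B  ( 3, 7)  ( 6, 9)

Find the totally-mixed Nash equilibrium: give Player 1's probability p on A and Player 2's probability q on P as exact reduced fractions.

P1 indiff ⇒ q·1+(1-q)·7 = q·3+(1-q)·6 ⇒ q(-2) = (1-q)(-1) ⇒ q = 1/3
P2 indiff ⇒ p·10+(1-p)·7 = p·0+(1-p)·9 ⇒ p(10) = (1-p)(2) ⇒ p = 1/6

P1 mixes 1/6 on A; P2 mixes 1/3 on P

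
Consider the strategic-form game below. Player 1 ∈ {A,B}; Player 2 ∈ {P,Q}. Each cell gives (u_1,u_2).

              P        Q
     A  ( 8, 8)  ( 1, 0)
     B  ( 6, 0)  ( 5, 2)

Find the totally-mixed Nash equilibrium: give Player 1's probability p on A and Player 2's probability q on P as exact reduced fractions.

(p,q) = (1/5, 2/3)

P1 indiff ⇒ q·8+(1-q)·1 = q·6+(1-q)·5 ⇒ q(2) = (1-q)(4) ⇒ q = 2/3
P2 indiff ⇒ p·8+(1-p)·0 = p·0+(1-p)·2 ⇒ p(8) = (1-p)(2) ⇒ p = 1/5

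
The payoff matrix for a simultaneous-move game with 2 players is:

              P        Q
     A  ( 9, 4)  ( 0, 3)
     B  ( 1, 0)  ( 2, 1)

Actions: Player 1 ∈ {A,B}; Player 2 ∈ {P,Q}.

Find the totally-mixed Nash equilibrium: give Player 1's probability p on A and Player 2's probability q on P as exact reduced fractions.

P1 indiff ⇒ q·9+(1-q)·0 = q·1+(1-q)·2 ⇒ q(8) = (1-q)(2) ⇒ q = 1/5
P2 indiff ⇒ p·4+(1-p)·0 = p·3+(1-p)·1 ⇒ p(1) = (1-p)(1) ⇒ p = 1/2

p=1/2, q=1/5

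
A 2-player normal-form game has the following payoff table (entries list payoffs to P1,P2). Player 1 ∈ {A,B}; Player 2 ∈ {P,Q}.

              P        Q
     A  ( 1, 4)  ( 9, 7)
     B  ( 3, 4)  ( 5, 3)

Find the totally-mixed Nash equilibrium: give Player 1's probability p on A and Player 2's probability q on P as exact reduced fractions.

(p,q) = (1/4, 2/3)

P1 indiff ⇒ q·1+(1-q)·9 = q·3+(1-q)·5 ⇒ q(-2) = (1-q)(-4) ⇒ q = 2/3
P2 indiff ⇒ p·4+(1-p)·4 = p·7+(1-p)·3 ⇒ p(-3) = (1-p)(-1) ⇒ p = 1/4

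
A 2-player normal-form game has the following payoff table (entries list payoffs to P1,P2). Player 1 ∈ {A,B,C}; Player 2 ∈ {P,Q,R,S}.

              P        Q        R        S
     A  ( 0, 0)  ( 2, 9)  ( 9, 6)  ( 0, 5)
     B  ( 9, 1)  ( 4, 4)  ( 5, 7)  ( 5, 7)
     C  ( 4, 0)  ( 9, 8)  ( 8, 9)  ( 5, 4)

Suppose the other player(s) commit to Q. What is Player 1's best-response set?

u_1(A vs Q) = 2
u_1(B vs Q) = 4
u_1(C vs Q) = 9
max payoff 9 at {C}

argmax u_1 = {C}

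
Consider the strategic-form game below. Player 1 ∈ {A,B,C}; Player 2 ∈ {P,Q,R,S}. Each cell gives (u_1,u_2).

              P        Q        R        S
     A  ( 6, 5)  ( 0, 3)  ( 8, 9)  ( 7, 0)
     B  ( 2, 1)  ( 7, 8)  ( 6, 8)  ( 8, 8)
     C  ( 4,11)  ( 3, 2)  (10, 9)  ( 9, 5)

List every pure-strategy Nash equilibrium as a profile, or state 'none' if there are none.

NE set: (B,Q)

(A,P): not NE [P2→R gives 9>5]
(A,Q): not NE [P1→B gives 7>0; P2→R gives 9>3]
(A,R): not NE [P1→C gives 10>8]
(A,S): not NE [P1→C gives 9>7; P2→R gives 9>0]
(B,P): not NE [P1→A gives 6>2; P2→S gives 8>1]
(B,Q): NE
(B,R): not NE [P1→C gives 10>6]
(B,S): not NE [P1→C gives 9>8]
(C,P): not NE [P1→A gives 6>4]
(C,Q): not NE [P1→B gives 7>3; P2→P gives 11>2]
(C,R): not NE [P2→P gives 11>9]
(C,S): not NE [P2→P gives 11>5]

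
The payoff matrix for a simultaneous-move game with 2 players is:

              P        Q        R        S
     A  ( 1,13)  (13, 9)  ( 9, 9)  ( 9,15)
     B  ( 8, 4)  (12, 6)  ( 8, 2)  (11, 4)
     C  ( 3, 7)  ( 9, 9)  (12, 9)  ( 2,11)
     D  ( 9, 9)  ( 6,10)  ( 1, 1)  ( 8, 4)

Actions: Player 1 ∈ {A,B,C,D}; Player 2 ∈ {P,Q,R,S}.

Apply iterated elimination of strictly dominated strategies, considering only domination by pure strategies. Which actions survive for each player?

IESDS → P1:{A,B,D} P2:{P,Q,S}

P2 drop R (S beats it: A:15>9 B:4>2 C:11>9 D:4>1)
P1 drop C (B beats it: P:8>3 Q:12>9 S:11>2)
P1→{A,B,D} P2→{P,Q,S}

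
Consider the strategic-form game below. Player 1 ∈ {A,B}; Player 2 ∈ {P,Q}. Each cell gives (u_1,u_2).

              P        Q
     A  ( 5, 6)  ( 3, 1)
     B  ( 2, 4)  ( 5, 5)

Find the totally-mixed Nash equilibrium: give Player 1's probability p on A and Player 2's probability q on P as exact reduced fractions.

P1 mixes 1/6 on A; P2 mixes 2/5 on P

P1 indiff ⇒ q·5+(1-q)·3 = q·2+(1-q)·5 ⇒ q(3) = (1-q)(2) ⇒ q = 2/5
P2 indiff ⇒ p·6+(1-p)·4 = p·1+(1-p)·5 ⇒ p(5) = (1-p)(1) ⇒ p = 1/6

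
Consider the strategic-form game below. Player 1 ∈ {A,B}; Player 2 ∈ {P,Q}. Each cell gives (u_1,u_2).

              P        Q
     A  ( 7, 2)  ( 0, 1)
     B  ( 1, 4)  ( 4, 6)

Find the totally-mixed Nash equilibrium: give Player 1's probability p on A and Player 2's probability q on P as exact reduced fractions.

p=2/3, q=2/5

P1 indiff ⇒ q·7+(1-q)·0 = q·1+(1-q)·4 ⇒ q(6) = (1-q)(4) ⇒ q = 2/5
P2 indiff ⇒ p·2+(1-p)·4 = p·1+(1-p)·6 ⇒ p(1) = (1-p)(2) ⇒ p = 2/3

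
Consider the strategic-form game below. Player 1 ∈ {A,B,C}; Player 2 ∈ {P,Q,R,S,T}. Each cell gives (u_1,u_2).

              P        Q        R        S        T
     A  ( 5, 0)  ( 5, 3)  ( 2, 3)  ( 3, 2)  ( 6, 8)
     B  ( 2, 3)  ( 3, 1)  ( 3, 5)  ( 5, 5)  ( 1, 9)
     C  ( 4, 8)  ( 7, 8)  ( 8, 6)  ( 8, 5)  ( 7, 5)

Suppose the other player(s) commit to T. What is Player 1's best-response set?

u_1(A vs T) = 6
u_1(B vs T) = 1
u_1(C vs T) = 7
max payoff 7 at {C}

BR_1 = {C}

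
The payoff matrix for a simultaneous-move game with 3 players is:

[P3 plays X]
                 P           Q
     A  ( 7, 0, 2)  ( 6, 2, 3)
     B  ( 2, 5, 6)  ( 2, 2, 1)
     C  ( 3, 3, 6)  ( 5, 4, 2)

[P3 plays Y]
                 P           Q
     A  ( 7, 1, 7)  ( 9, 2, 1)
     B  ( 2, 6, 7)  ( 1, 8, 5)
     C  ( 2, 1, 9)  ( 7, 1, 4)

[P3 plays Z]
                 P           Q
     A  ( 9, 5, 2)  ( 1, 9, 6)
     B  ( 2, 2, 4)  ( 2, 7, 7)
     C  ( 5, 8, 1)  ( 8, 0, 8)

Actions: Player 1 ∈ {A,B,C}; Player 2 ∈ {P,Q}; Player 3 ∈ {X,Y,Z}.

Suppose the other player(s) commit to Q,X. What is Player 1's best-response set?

P1 best: {A}

u_1(A vs Q,X) = 6
u_1(B vs Q,X) = 2
u_1(C vs Q,X) = 5
max payoff 6 at {A}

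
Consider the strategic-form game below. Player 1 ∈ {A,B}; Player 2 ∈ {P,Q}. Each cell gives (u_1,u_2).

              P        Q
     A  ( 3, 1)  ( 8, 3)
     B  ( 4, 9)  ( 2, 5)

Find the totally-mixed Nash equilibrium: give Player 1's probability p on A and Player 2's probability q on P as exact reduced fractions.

p=2/3, q=6/7

P1 indiff ⇒ q·3+(1-q)·8 = q·4+(1-q)·2 ⇒ q(-1) = (1-q)(-6) ⇒ q = 6/7
P2 indiff ⇒ p·1+(1-p)·9 = p·3+(1-p)·5 ⇒ p(-2) = (1-p)(-4) ⇒ p = 2/3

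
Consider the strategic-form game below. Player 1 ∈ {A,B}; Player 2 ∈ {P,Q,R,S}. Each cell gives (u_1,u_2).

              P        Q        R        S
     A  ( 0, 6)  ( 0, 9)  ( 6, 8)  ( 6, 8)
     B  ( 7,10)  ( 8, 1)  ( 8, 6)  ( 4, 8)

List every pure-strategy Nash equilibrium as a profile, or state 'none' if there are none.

NE set: (B,P)

(A,P): not NE [P1→B gives 7>0; P2→Q gives 9>6]
(A,Q): not NE [P1→B gives 8>0]
(A,R): not NE [P1→B gives 8>6; P2→Q gives 9>8]
(A,S): not NE [P2→Q gives 9>8]
(B,P): NE
(B,Q): not NE [P2→P gives 10>1]
(B,R): not NE [P2→P gives 10>6]
(B,S): not NE [P1→A gives 6>4; P2→P gives 10>8]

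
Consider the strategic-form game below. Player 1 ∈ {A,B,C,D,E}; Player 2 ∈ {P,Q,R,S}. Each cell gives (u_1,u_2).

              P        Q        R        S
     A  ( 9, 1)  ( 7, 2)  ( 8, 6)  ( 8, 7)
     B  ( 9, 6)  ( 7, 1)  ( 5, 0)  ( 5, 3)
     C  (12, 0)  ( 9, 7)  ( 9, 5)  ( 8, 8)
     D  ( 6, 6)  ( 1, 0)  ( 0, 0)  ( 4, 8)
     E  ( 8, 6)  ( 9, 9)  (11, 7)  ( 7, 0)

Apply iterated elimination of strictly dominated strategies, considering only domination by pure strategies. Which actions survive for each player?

P1 drop B (C beats it: P:12>9 Q:9>7 R:9>5 S:8>5)
P1 drop D (A beats it: P:9>6 Q:7>1 R:8>0 S:8>4)
P2 drop P (Q beats it: A:2>1 C:7>0 E:9>6)
P1→{A,C,E} P2→{Q,R,S}

IESDS → P1:{A,C,E} P2:{Q,R,S}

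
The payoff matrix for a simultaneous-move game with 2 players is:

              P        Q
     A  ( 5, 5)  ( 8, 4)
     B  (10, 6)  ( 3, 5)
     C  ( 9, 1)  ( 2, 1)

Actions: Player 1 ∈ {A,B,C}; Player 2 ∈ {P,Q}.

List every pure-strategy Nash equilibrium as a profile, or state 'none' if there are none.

(A,P): not NE [P1→B gives 10>5]
(A,Q): not NE [P2→P gives 5>4]
(B,P): NE
(B,Q): not NE [P1→A gives 8>3; P2→P gives 6>5]
(C,P): not NE [P1→B gives 10>9]
(C,Q): not NE [P1→A gives 8>2]

Nash profiles: (B,P)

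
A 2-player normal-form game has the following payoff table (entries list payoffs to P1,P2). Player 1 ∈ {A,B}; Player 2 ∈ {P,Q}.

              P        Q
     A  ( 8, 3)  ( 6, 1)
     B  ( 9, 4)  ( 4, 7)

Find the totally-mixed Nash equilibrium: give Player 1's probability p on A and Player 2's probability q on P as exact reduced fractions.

(p,q) = (3/5, 2/3)

P1 indiff ⇒ q·8+(1-q)·6 = q·9+(1-q)·4 ⇒ q(-1) = (1-q)(-2) ⇒ q = 2/3
P2 indiff ⇒ p·3+(1-p)·4 = p·1+(1-p)·7 ⇒ p(2) = (1-p)(3) ⇒ p = 3/5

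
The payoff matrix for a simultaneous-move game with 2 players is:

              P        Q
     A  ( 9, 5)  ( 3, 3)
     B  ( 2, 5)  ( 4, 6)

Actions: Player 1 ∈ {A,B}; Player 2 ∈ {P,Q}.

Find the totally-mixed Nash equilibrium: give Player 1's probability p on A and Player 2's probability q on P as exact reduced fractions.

(p,q) = (1/3, 1/8)

P1 indiff ⇒ q·9+(1-q)·3 = q·2+(1-q)·4 ⇒ q(7) = (1-q)(1) ⇒ q = 1/8
P2 indiff ⇒ p·5+(1-p)·5 = p·3+(1-p)·6 ⇒ p(2) = (1-p)(1) ⇒ p = 1/3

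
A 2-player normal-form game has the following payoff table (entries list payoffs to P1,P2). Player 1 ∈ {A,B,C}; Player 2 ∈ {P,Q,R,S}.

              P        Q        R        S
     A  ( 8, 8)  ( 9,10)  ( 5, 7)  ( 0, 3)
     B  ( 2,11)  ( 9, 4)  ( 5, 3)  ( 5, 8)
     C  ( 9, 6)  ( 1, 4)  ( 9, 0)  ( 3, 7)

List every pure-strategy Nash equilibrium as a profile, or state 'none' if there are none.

NE set: (A,Q)

(A,P): not NE [P1→C gives 9>8; P2→Q gives 10>8]
(A,Q): NE
(A,R): not NE [P1→C gives 9>5; P2→Q gives 10>7]
(A,S): not NE [P1→B gives 5>0; P2→Q gives 10>3]
(B,P): not NE [P1→C gives 9>2]
(B,Q): not NE [P2→P gives 11>4]
(B,R): not NE [P1→C gives 9>5; P2→P gives 11>3]
(B,S): not NE [P2→P gives 11>8]
(C,P): not NE [P2→S gives 7>6]
(C,Q): not NE [P1→B gives 9>1; P2→S gives 7>4]
(C,R): not NE [P2→S gives 7>0]
(C,S): not NE [P1→B gives 5>3]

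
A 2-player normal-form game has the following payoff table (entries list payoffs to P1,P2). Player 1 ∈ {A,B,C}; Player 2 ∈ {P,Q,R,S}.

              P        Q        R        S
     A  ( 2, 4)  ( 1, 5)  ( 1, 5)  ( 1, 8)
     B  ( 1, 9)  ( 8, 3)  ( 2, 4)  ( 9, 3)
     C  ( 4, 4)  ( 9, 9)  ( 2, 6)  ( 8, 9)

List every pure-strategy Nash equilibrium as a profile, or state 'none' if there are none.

NE set: (C,Q)

(A,P): not NE [P1→C gives 4>2; P2→S gives 8>4]
(A,Q): not NE [P1→C gives 9>1; P2→S gives 8>5]
(A,R): not NE [P1→C gives 2>1; P2→S gives 8>5]
(A,S): not NE [P1→B gives 9>1]
(B,P): not NE [P1→C gives 4>1]
(B,Q): not NE [P1→C gives 9>8; P2→P gives 9>3]
(B,R): not NE [P2→P gives 9>4]
(B,S): not NE [P2→P gives 9>3]
(C,P): not NE [P2→S gives 9>4]
(C,Q): NE
(C,R): not NE [P2→S gives 9>6]
(C,S): not NE [P1→B gives 9>8]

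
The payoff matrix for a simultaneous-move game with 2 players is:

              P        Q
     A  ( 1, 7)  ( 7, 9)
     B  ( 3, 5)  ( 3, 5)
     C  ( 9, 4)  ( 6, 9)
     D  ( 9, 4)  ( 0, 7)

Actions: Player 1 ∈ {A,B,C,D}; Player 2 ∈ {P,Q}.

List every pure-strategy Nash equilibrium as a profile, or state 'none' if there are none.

(A,P): not NE [P1→D gives 9>1; P2→Q gives 9>7]
(A,Q): NE
(B,P): not NE [P1→D gives 9>3]
(B,Q): not NE [P1→A gives 7>3]
(C,P): not NE [P2→Q gives 9>4]
(C,Q): not NE [P1→A gives 7>6]
(D,P): not NE [P2→Q gives 7>4]
(D,Q): not NE [P1→A gives 7>0]

PSNE = {(A,Q)}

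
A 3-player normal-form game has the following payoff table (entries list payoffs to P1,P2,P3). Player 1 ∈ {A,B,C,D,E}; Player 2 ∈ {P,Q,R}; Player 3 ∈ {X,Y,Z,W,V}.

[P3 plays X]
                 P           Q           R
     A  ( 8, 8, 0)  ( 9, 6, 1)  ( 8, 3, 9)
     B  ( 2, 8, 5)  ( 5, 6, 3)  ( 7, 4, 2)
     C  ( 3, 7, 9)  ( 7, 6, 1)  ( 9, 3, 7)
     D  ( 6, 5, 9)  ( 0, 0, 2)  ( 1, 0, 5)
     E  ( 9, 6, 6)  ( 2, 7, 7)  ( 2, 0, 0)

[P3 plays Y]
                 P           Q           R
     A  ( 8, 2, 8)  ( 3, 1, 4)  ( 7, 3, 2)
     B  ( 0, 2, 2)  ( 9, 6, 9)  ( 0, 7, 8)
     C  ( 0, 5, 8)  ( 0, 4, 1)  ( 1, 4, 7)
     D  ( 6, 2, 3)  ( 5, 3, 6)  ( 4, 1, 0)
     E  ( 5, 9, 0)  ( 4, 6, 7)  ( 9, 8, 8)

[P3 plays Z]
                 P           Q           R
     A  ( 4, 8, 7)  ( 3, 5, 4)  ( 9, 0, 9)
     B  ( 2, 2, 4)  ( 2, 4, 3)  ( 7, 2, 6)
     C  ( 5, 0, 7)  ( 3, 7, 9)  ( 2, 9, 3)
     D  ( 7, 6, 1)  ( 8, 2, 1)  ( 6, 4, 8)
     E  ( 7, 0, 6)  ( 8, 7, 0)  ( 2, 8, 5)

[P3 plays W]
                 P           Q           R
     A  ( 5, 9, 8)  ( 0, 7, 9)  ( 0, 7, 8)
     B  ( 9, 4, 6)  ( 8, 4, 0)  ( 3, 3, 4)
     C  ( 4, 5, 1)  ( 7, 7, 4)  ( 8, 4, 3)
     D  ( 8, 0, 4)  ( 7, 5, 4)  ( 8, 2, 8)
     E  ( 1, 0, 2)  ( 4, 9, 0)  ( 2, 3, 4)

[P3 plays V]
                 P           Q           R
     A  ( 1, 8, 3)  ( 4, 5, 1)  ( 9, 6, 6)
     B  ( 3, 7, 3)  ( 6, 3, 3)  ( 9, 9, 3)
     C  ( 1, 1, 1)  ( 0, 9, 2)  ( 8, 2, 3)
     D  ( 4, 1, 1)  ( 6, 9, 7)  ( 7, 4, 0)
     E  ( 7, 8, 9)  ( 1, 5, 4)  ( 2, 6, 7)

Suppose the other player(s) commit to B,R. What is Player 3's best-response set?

u_3(X vs B,R) = 2
u_3(Y vs B,R) = 8
u_3(Z vs B,R) = 6
u_3(W vs B,R) = 4
u_3(V vs B,R) = 3
max payoff 8 at {Y}

argmax u_3 = {Y}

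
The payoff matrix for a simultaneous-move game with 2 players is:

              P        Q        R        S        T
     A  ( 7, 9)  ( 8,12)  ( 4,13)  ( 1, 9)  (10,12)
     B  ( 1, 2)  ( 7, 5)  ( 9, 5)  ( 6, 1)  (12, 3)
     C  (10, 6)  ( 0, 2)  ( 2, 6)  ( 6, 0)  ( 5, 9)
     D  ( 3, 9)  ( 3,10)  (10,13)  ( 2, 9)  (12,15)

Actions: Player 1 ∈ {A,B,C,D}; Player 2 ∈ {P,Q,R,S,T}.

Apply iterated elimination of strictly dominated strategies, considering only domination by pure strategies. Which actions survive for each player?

Remaining: P1:{A,B,D} P2:{Q,R,T}

P2 drop P (T beats it: A:12>9 B:3>2 C:9>6 D:15>9)
P2 drop S (Q beats it: A:12>9 B:5>1 C:2>0 D:10>9)
P1 drop C (A beats it: Q:8>0 R:4>2 T:10>5)
P1→{A,B,D} P2→{Q,R,T}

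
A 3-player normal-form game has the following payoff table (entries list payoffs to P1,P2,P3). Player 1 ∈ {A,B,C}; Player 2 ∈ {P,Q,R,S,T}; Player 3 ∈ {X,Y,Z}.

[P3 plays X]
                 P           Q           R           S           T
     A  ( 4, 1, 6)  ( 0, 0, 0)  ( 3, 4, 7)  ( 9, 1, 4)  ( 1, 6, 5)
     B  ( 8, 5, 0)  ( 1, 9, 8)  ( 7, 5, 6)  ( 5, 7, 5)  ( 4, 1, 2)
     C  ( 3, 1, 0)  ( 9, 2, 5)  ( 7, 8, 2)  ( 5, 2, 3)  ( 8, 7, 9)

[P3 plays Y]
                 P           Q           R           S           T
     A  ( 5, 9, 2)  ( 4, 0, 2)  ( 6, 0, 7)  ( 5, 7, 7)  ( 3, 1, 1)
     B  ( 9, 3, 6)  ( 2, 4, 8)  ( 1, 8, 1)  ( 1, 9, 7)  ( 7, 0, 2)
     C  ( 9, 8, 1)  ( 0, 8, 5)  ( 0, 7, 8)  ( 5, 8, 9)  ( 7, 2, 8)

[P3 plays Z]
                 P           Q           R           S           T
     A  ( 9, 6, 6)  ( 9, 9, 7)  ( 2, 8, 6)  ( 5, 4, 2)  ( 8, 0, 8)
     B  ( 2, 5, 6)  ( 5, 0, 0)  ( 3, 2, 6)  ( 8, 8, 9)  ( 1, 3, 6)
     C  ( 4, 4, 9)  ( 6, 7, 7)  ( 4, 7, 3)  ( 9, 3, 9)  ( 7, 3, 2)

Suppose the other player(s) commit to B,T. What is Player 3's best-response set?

u_3(X vs B,T) = 2
u_3(Y vs B,T) = 2
u_3(Z vs B,T) = 6
max payoff 6 at {Z}

BR_3 = {Z}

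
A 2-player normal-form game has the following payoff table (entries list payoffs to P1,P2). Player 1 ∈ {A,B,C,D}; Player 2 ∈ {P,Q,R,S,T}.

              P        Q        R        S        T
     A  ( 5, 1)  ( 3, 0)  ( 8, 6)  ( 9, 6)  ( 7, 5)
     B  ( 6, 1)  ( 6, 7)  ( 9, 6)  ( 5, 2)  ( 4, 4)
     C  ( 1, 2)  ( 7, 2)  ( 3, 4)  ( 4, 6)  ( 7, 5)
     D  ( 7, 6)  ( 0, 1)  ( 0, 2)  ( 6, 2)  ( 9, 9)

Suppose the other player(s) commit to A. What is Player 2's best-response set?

BR_2 = {R,S}

u_2(P vs A) = 1
u_2(Q vs A) = 0
u_2(R vs A) = 6
u_2(S vs A) = 6
u_2(T vs A) = 5
max payoff 6 at {R,S}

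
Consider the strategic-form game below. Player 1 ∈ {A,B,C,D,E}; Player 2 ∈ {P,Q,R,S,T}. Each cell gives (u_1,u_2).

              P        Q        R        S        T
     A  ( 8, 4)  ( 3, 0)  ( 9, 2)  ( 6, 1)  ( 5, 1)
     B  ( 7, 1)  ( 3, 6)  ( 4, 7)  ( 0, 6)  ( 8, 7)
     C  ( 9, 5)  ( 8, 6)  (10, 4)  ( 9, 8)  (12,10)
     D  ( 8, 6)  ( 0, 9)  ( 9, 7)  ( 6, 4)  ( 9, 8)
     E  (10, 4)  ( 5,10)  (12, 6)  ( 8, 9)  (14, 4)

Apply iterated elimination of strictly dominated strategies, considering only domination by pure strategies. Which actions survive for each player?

IESDS → P1:{C,E} P2:{Q,S,T}

P1 drop A (C beats it: P:9>8 Q:8>3 R:10>9 S:9>6 T:12>5)
P1 drop B (C beats it: P:9>7 Q:8>3 R:10>4 S:9>0 T:12>8)
P1 drop D (C beats it: P:9>8 Q:8>0 R:10>9 S:9>6 T:12>9)
P2 drop P (Q beats it: C:6>5 E:10>4)
P2 drop R (Q beats it: C:6>4 E:10>6)
P1→{C,E} P2→{Q,S,T}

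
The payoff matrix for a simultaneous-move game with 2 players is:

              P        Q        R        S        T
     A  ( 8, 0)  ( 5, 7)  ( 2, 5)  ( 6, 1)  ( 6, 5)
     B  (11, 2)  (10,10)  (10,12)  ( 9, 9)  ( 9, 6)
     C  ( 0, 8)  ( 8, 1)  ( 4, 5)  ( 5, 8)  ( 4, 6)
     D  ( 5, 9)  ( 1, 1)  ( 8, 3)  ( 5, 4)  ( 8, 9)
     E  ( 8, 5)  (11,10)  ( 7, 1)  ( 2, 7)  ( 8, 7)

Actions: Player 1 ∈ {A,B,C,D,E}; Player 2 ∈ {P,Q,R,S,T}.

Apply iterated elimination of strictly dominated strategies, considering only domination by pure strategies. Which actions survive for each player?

Survivors P1:{B,E} P2:{Q,R}

P1 drop A (B beats it: P:11>8 Q:10>5 R:10>2 S:9>6 T:9>6)
P1 drop C (B beats it: P:11>0 Q:10>8 R:10>4 S:9>5 T:9>4)
P1 drop D (B beats it: P:11>5 Q:10>1 R:10>8 S:9>5 T:9>8)
P2 drop P (Q beats it: B:10>2 E:10>5)
P2 drop S (Q beats it: B:10>9 E:10>7)
P2 drop T (Q beats it: B:10>6 E:10>7)
P1→{B,E} P2→{Q,R}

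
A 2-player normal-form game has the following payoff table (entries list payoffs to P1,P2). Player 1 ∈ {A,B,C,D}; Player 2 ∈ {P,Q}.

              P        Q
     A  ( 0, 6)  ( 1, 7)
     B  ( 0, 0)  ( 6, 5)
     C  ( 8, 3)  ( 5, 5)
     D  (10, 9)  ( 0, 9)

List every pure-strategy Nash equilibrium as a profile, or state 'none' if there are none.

(A,P): not NE [P1→D gives 10>0; P2→Q gives 7>6]
(A,Q): not NE [P1→B gives 6>1]
(B,P): not NE [P1→D gives 10>0; P2→Q gives 5>0]
(B,Q): NE
(C,P): not NE [P1→D gives 10>8; P2→Q gives 5>3]
(C,Q): not NE [P1→B gives 6>5]
(D,P): NE
(D,Q): not NE [P1→B gives 6>0]

Nash profiles: (B,Q), (D,P)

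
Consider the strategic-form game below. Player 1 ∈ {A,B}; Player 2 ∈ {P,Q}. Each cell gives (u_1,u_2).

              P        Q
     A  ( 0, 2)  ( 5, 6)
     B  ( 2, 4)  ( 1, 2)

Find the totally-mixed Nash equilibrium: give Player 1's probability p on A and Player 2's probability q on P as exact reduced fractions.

P1 mixes 1/3 on A; P2 mixes 2/3 on P

P1 indiff ⇒ q·0+(1-q)·5 = q·2+(1-q)·1 ⇒ q(-2) = (1-q)(-4) ⇒ q = 2/3
P2 indiff ⇒ p·2+(1-p)·4 = p·6+(1-p)·2 ⇒ p(-4) = (1-p)(-2) ⇒ p = 1/3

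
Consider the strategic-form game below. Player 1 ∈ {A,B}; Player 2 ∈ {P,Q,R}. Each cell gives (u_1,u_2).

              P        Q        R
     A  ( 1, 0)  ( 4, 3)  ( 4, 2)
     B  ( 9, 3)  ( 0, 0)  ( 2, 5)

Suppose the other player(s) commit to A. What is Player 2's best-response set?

BR_2 = {Q}

u_2(P vs A) = 0
u_2(Q vs A) = 3
u_2(R vs A) = 2
max payoff 3 at {Q}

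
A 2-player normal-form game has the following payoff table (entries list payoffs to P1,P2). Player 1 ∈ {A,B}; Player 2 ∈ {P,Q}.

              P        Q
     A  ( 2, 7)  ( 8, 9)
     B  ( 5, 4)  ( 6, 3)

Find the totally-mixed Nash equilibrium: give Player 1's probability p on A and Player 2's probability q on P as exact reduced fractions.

(p,q) = (1/3, 2/5)

P1 indiff ⇒ q·2+(1-q)·8 = q·5+(1-q)·6 ⇒ q(-3) = (1-q)(-2) ⇒ q = 2/5
P2 indiff ⇒ p·7+(1-p)·4 = p·9+(1-p)·3 ⇒ p(-2) = (1-p)(-1) ⇒ p = 1/3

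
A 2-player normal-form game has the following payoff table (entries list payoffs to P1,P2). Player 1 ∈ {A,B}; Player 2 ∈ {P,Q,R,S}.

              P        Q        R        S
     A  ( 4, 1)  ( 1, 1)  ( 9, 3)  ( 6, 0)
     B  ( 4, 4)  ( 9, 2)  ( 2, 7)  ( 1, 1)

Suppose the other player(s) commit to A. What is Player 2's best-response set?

u_2(P vs A) = 1
u_2(Q vs A) = 1
u_2(R vs A) = 3
u_2(S vs A) = 0
max payoff 3 at {R}

BR_2 = {R}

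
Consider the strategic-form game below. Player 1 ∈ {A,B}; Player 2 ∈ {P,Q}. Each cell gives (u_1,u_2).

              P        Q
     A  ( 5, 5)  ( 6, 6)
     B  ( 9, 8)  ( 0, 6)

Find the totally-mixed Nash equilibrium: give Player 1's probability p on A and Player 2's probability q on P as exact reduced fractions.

P1 indiff ⇒ q·5+(1-q)·6 = q·9+(1-q)·0 ⇒ q(-4) = (1-q)(-6) ⇒ q = 3/5
P2 indiff ⇒ p·5+(1-p)·8 = p·6+(1-p)·6 ⇒ p(-1) = (1-p)(-2) ⇒ p = 2/3

P1 mixes 2/3 on A; P2 mixes 3/5 on P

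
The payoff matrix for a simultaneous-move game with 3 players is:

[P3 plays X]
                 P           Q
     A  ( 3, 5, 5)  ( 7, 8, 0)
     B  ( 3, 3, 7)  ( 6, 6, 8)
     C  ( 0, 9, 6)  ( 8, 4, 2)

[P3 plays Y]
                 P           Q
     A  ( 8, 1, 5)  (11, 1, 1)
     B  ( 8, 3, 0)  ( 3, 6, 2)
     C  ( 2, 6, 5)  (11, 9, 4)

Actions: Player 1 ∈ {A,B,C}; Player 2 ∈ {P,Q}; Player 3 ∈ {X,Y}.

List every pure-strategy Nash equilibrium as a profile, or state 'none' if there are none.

(A,P,X): not NE [P2→Q gives 8>5]
(A,P,Y): NE
(A,Q,X): not NE [P1→C gives 8>7; P3→Y gives 1>0]
(A,Q,Y): NE
(B,P,X): not NE [P2→Q gives 6>3]
(B,P,Y): not NE [P2→Q gives 6>3; P3→X gives 7>0]
(B,Q,X): not NE [P1→C gives 8>6]
(B,Q,Y): not NE [P1→C gives 11>3; P3→X gives 8>2]
(C,P,X): not NE [P1→B gives 3>0]
(C,P,Y): not NE [P1→B gives 8>2; P2→Q gives 9>6; P3→X gives 6>5]
(C,Q,X): not NE [P2→P gives 9>4; P3→Y gives 4>2]
(C,Q,Y): NE

NE set: (A,P,Y), (A,Q,Y), (C,Q,Y)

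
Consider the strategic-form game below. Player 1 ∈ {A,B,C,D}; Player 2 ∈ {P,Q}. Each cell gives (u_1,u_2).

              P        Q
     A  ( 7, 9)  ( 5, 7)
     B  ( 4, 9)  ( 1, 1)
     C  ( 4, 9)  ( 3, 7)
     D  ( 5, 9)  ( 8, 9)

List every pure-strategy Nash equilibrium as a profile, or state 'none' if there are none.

(A,P): NE
(A,Q): not NE [P1→D gives 8>5; P2→P gives 9>7]
(B,P): not NE [P1→A gives 7>4]
(B,Q): not NE [P1→D gives 8>1; P2→P gives 9>1]
(C,P): not NE [P1→A gives 7>4]
(C,Q): not NE [P1→D gives 8>3; P2→P gives 9>7]
(D,P): not NE [P1→A gives 7>5]
(D,Q): NE

Nash profiles: (A,P), (D,Q)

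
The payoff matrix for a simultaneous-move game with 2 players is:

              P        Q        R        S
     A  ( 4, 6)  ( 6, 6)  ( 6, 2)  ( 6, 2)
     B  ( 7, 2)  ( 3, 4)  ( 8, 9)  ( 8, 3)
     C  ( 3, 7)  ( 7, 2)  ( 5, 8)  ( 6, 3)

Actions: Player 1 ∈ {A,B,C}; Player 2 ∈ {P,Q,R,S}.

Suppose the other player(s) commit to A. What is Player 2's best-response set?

BR_2 = {P,Q}

u_2(P vs A) = 6
u_2(Q vs A) = 6
u_2(R vs A) = 2
u_2(S vs A) = 2
max payoff 6 at {P,Q}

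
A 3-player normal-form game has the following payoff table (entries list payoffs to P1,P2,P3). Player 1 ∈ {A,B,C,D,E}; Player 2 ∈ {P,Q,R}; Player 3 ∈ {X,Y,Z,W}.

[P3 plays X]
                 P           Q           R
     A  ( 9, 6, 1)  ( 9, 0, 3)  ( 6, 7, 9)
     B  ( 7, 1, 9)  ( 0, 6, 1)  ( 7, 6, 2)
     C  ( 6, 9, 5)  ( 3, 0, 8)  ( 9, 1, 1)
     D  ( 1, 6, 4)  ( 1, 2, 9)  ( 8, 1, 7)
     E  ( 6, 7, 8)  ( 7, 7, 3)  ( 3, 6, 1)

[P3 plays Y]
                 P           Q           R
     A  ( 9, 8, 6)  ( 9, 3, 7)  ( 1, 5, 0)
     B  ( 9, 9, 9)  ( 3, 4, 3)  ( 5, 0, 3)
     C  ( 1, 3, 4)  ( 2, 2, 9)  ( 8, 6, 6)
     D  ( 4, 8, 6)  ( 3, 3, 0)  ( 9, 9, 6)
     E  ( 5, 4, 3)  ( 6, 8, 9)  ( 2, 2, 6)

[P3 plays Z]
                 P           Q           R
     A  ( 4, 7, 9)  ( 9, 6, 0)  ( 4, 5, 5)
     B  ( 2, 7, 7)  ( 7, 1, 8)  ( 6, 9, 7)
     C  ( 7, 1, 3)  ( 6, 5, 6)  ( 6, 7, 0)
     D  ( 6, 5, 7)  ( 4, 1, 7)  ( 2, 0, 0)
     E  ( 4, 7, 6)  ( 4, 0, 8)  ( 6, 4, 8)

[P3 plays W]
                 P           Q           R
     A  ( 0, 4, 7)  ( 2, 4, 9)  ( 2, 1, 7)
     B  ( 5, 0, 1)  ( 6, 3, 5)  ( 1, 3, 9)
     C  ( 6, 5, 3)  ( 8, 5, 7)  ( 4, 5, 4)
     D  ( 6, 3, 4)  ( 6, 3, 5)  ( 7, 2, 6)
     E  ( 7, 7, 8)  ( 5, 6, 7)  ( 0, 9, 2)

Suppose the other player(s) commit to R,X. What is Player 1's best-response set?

u_1(A vs R,X) = 6
u_1(B vs R,X) = 7
u_1(C vs R,X) = 9
u_1(D vs R,X) = 8
u_1(E vs R,X) = 3
max payoff 9 at {C}

argmax u_1 = {C}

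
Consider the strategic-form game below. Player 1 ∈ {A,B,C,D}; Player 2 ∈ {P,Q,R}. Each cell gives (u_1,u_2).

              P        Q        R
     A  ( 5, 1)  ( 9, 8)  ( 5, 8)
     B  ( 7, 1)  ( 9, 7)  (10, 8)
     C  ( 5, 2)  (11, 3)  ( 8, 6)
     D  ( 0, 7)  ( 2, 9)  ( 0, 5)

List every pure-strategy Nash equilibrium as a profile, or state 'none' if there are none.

Nash profiles: (B,R)

(A,P): not NE [P1→B gives 7>5; P2→R gives 8>1]
(A,Q): not NE [P1→C gives 11>9]
(A,R): not NE [P1→B gives 10>5]
(B,P): not NE [P2→R gives 8>1]
(B,Q): not NE [P1→C gives 11>9; P2→R gives 8>7]
(B,R): NE
(C,P): not NE [P1→B gives 7>5; P2→R gives 6>2]
(C,Q): not NE [P2→R gives 6>3]
(C,R): not NE [P1→B gives 10>8]
(D,P): not NE [P1→B gives 7>0; P2→Q gives 9>7]
(D,Q): not NE [P1→C gives 11>2]
(D,R): not NE [P1→B gives 10>0; P2→Q gives 9>5]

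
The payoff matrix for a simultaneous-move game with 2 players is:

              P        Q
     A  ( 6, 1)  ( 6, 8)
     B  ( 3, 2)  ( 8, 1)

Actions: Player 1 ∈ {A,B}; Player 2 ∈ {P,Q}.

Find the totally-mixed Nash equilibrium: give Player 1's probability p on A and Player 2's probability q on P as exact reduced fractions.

P1 indiff ⇒ q·6+(1-q)·6 = q·3+(1-q)·8 ⇒ q(3) = (1-q)(2) ⇒ q = 2/5
P2 indiff ⇒ p·1+(1-p)·2 = p·8+(1-p)·1 ⇒ p(-7) = (1-p)(-1) ⇒ p = 1/8

P1 mixes 1/8 on A; P2 mixes 2/5 on P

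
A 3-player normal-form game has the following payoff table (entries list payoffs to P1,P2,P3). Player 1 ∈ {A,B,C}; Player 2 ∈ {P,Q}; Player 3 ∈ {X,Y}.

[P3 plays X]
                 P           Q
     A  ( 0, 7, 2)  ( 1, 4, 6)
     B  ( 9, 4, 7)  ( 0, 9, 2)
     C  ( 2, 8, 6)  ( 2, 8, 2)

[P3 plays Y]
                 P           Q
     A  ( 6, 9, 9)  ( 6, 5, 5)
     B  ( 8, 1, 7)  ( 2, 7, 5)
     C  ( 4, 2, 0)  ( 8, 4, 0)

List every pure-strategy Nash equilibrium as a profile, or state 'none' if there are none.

(A,P,X): not NE [P1→B gives 9>0; P3→Y gives 9>2]
(A,P,Y): not NE [P1→B gives 8>6]
(A,Q,X): not NE [P1→C gives 2>1; P2→P gives 7>4]
(A,Q,Y): not NE [P1→C gives 8>6; P2→P gives 9>5; P3→X gives 6>5]
(B,P,X): not NE [P2→Q gives 9>4]
(B,P,Y): not NE [P2→Q gives 7>1]
(B,Q,X): not NE [P1→C gives 2>0; P3→Y gives 5>2]
(B,Q,Y): not NE [P1→C gives 8>2]
(C,P,X): not NE [P1→B gives 9>2]
(C,P,Y): not NE [P1→B gives 8>4; P2→Q gives 4>2; P3→X gives 6>0]
(C,Q,X): NE
(C,Q,Y): not NE [P3→X gives 2>0]

NE set: (C,Q,X)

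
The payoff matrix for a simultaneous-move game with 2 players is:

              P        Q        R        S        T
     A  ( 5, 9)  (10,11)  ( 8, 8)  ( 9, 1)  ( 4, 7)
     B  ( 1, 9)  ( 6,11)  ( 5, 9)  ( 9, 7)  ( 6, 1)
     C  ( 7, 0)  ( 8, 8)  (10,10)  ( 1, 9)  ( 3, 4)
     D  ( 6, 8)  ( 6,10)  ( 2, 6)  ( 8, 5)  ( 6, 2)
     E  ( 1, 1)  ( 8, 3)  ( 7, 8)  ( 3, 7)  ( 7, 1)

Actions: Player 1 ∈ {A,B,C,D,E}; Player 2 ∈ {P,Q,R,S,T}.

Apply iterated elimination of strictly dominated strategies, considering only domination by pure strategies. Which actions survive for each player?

P2 drop P (Q beats it: A:11>9 B:11>9 C:8>0 D:10>8 E:3>1)
P2 drop S (R beats it: A:8>1 B:9>7 C:10>9 D:6>5 E:8>7)
P1 drop B (E beats it: Q:8>6 R:7>5 T:7>6)
P1 drop D (E beats it: Q:8>6 R:7>2 T:7>6)
P2 drop T (Q beats it: A:11>7 C:8>4 E:3>1)
P1 drop E (A beats it: Q:10>8 R:8>7)
P1→{A,C} P2→{Q,R}

IESDS → P1:{A,C} P2:{Q,R}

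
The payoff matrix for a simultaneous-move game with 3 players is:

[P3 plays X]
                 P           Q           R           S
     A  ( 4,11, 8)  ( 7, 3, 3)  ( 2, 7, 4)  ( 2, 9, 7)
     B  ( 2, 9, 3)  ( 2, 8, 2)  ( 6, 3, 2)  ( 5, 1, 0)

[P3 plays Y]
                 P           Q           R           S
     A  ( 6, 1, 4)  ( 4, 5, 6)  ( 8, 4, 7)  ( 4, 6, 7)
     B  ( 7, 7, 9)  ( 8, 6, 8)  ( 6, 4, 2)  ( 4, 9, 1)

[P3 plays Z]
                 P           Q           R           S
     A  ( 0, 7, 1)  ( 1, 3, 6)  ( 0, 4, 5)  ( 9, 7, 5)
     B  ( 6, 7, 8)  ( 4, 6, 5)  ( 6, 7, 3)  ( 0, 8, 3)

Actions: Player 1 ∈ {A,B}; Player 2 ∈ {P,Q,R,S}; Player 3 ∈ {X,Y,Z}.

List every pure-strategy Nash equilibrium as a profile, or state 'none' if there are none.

(A,P,X): NE
(A,P,Y): not NE [P1→B gives 7>6; P2→S gives 6>1; P3→X gives 8>4]
(A,P,Z): not NE [P1→B gives 6>0; P3→X gives 8>1]
(A,Q,X): not NE [P2→P gives 11>3; P3→Z gives 6>3]
(A,Q,Y): not NE [P1→B gives 8>4; P2→S gives 6>5]
(A,Q,Z): not NE [P1→B gives 4>1; P2→S gives 7>3]
(A,R,X): not NE [P1→B gives 6>2; P2→P gives 11>7; P3→Y gives 7>4]
(A,R,Y): not NE [P2→S gives 6>4]
(A,R,Z): not NE [P1→B gives 6>0; P2→S gives 7>4; P3→Y gives 7>5]
(A,S,X): not NE [P1→B gives 5>2; P2→P gives 11>9]
(A,S,Y): NE
(A,S,Z): not NE [P3→Y gives 7>5]
(B,P,X): not NE [P1→A gives 4>2; P3→Y gives 9>3]
(B,P,Y): not NE [P2→S gives 9>7]
(B,P,Z): not NE [P2→S gives 8>7; P3→Y gives 9>8]
(B,Q,X): not NE [P1→A gives 7>2; P2→P gives 9>8; P3→Y gives 8>2]
(B,Q,Y): not NE [P2→S gives 9>6]
(B,Q,Z): not NE [P2→S gives 8>6; P3→Y gives 8>5]
(B,R,X): not NE [P2→P gives 9>3; P3→Z gives 3>2]
(B,R,Y): not NE [P1→A gives 8>6; P2→S gives 9>4; P3→Z gives 3>2]
(B,R,Z): not NE [P2→S gives 8>7]
(B,S,X): not NE [P2→P gives 9>1; P3→Z gives 3>0]
(B,S,Y): not NE [P3→Z gives 3>1]
(B,S,Z): not NE [P1→A gives 9>0]

Nash profiles: (A,P,X), (A,S,Y)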